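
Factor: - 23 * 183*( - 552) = 2^3*3^2*23^2*61^1 = 2323368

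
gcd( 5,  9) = 1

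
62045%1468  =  389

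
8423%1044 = 71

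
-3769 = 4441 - 8210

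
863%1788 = 863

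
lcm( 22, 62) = 682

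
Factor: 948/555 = 316/185 = 2^2 * 5^(- 1 )*37^ ( - 1 )*79^1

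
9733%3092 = 457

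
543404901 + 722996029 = 1266400930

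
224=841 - 617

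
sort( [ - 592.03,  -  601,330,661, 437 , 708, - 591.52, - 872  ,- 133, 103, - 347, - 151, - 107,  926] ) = [-872, - 601, - 592.03, - 591.52 ,  -  347, - 151, - 133, - 107,103,  330,437,661,708,926 ]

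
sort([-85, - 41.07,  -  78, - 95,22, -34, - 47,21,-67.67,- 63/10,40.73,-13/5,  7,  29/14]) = [-95, - 85, - 78, - 67.67, - 47,  -  41.07, - 34, - 63/10, - 13/5, 29/14,7,  21,22,40.73]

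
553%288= 265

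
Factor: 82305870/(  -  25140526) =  - 41152935/12570263 = -3^1 * 5^1*43^1*63803^1*12570263^(  -  1)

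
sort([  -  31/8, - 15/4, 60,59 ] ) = [ - 31/8 , - 15/4, 59, 60 ] 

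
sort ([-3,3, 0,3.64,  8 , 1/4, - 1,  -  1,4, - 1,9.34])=[-3, - 1 , - 1, - 1, 0, 1/4,3,3.64,4,8,  9.34]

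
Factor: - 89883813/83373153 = -19^1*53^1*61^(  -  1)*89^( - 1 )*5119^(-1) * 29753^1 = -29961271/27791051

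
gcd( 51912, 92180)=4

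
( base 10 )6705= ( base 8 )15061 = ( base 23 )cfc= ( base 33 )656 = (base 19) iah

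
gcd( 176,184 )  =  8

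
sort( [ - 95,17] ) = [  -  95,17]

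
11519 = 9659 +1860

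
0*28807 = 0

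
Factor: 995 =5^1*199^1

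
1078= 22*49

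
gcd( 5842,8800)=2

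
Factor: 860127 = 3^1*409^1*701^1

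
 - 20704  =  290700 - 311404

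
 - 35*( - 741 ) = 25935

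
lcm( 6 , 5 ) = 30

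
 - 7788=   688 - 8476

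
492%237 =18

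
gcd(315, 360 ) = 45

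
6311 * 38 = 239818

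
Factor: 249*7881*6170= 2^1*3^2 * 5^1*37^1*71^1*83^1*617^1 = 12107816730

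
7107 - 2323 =4784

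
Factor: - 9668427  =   - 3^1*17^1*101^1*1877^1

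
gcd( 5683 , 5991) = 1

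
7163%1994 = 1181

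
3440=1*3440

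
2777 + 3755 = 6532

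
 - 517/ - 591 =517/591 = 0.87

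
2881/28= 2881/28  =  102.89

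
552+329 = 881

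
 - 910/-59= 910/59 = 15.42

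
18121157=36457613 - 18336456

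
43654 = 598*73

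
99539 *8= 796312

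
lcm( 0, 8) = 0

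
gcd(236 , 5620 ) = 4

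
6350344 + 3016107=9366451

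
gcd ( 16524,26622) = 918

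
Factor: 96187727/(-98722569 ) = - 3^ ( - 1)*11^( - 2)*31^(-2)*283^(-1) * 1223^1*78649^1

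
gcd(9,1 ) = 1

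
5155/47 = 5155/47  =  109.68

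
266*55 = 14630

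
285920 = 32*8935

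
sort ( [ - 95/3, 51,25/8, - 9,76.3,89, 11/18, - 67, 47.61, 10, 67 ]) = [ - 67, - 95/3, - 9,11/18,  25/8,10,47.61,51,67,76.3, 89]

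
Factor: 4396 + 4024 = 2^2*5^1*421^1 = 8420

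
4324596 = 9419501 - 5094905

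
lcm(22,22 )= 22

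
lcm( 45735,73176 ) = 365880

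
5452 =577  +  4875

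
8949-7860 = 1089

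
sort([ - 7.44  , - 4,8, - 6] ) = [ - 7.44,-6,  -  4, 8] 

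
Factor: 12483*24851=310215033= 3^2* 19^1*73^1 * 24851^1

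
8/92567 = 8/92567 = 0.00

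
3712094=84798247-81086153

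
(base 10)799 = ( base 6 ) 3411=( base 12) 567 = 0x31f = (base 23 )1bh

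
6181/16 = 386 + 5/16 = 386.31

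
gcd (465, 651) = 93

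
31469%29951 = 1518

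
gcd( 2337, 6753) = 3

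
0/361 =0 = 0.00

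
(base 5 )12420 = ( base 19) 2dg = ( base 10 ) 985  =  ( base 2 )1111011001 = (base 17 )36g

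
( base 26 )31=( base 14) 59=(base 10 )79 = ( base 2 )1001111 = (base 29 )2L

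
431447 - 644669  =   - 213222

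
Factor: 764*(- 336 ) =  - 2^6*3^1*7^1  *  191^1 =- 256704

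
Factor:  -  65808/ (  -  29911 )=2^4 * 3^2*7^ (-1)*457^1*4273^( - 1 )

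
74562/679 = 74562/679 = 109.81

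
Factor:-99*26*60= - 2^3*3^3*5^1*11^1 * 13^1 = - 154440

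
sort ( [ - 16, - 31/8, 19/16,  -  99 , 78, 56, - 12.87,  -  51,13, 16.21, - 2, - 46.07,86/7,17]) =[ - 99, - 51, - 46.07, - 16 , - 12.87, - 31/8, - 2,19/16,86/7,  13,16.21, 17,56,  78 ] 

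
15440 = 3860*4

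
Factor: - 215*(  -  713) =5^1*23^1*31^1*43^1 =153295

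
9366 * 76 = 711816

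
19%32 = 19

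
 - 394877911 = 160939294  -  555817205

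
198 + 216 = 414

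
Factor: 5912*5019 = 29672328 = 2^3 *3^1*7^1 * 239^1*739^1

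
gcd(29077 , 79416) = 1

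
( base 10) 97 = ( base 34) 2T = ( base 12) 81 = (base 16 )61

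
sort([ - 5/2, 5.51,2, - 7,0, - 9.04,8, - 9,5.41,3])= [ - 9.04, - 9, - 7, - 5/2 , 0, 2,  3,5.41,5.51,8]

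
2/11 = 2/11 = 0.18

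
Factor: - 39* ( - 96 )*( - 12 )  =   - 44928 = - 2^7*3^3*13^1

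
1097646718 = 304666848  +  792979870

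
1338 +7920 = 9258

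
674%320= 34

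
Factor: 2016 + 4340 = 6356= 2^2 * 7^1*227^1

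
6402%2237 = 1928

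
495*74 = 36630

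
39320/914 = 19660/457 = 43.02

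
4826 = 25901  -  21075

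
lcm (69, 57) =1311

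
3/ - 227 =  - 3/227=-0.01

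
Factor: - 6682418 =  - 2^1*223^1*14983^1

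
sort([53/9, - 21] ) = [ - 21, 53/9]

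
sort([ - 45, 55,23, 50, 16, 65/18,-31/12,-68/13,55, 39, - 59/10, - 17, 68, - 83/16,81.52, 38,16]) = [ - 45, - 17, - 59/10, - 68/13,  -  83/16, - 31/12,65/18, 16,16, 23, 38,  39, 50,  55, 55,68 , 81.52]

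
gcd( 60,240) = 60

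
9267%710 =37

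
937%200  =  137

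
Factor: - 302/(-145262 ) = 1/481 = 13^(  -  1 )*37^(-1)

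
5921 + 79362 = 85283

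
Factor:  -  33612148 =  - 2^2*1487^1*5651^1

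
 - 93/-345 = 31/115=0.27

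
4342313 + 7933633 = 12275946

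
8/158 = 4/79=0.05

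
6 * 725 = 4350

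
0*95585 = 0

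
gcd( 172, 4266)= 2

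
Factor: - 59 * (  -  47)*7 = 7^1*47^1*59^1 =19411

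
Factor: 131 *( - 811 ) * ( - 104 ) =11049064=2^3*13^1*131^1*811^1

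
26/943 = 26/943 =0.03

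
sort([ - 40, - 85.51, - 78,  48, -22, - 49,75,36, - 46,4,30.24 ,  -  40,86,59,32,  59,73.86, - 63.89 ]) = [- 85.51, - 78, - 63.89, - 49, - 46, - 40, - 40, - 22,4,30.24,32,36,  48,59 , 59, 73.86, 75,86 ] 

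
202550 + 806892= 1009442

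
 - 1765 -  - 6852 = 5087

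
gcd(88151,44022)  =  1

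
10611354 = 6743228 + 3868126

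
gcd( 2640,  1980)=660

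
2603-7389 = -4786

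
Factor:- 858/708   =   - 143/118 = - 2^( - 1)*11^1*13^1*59^( - 1) 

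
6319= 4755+1564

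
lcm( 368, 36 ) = 3312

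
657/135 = 73/15= 4.87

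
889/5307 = 889/5307 = 0.17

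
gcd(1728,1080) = 216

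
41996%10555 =10331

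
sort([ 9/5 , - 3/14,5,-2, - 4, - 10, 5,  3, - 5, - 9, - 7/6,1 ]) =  [ - 10,-9,-5, - 4, - 2,  -  7/6, - 3/14, 1,9/5,3,5,5] 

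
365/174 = 2 + 17/174 = 2.10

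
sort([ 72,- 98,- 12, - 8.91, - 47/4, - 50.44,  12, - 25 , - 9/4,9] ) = [ - 98, - 50.44,-25,-12, - 47/4, - 8.91, - 9/4, 9,12,  72] 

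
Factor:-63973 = -7^1* 13^1*19^1 * 37^1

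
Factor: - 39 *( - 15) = 3^2*5^1*13^1 =585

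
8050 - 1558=6492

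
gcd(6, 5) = 1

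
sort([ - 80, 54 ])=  [ - 80,  54]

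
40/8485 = 8/1697 = 0.00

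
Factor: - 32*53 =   -  2^5*53^1 = - 1696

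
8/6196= 2/1549 = 0.00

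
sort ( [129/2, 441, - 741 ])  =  [ - 741, 129/2 , 441 ]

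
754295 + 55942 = 810237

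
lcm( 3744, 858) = 41184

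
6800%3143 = 514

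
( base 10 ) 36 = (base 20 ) 1g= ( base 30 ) 16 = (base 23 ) 1D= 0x24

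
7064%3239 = 586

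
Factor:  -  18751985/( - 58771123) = 5^1*7^1*19^(-1)*535771^1*3093217^( - 1)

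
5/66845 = 1/13369 = 0.00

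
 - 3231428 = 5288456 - 8519884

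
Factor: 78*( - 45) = -2^1*3^3*5^1*13^1= -3510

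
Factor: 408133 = 11^2*3373^1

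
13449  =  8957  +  4492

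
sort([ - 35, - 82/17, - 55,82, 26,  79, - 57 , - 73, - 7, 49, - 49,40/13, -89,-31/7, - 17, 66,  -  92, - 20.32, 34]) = [ - 92, - 89,  -  73, - 57, - 55, - 49,-35, - 20.32,-17, - 7,-82/17, - 31/7, 40/13 , 26, 34, 49,66, 79,82] 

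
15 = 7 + 8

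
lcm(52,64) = 832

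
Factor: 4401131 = 7^2*89819^1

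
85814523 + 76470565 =162285088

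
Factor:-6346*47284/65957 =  -2^3*19^1*167^1*11821^1*65957^ ( - 1) =- 300064264/65957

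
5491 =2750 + 2741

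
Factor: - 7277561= - 919^1*7919^1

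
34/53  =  34/53 = 0.64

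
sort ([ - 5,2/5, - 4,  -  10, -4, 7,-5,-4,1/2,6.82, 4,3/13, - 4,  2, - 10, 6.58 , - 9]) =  [ - 10, - 10 , - 9, - 5, - 5,- 4, - 4,  -  4, - 4, 3/13,2/5,1/2, 2,4 , 6.58 , 6.82, 7] 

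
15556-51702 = -36146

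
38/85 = 38/85= 0.45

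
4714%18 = 16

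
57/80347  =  57/80347 = 0.00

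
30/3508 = 15/1754 = 0.01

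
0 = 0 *1477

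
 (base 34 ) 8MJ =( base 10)10015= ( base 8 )23437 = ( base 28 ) clj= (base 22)KF5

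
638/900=319/450 = 0.71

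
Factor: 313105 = 5^1 * 13^1 *4817^1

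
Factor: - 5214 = -2^1*3^1*11^1*79^1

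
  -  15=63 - 78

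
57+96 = 153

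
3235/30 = 107+5/6= 107.83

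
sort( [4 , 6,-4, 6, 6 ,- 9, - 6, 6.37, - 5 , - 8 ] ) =[ - 9, - 8, - 6, -5, - 4,  4, 6, 6,  6, 6.37 ]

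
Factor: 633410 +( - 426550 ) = 206860 = 2^2 * 5^1* 10343^1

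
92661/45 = 30887/15  =  2059.13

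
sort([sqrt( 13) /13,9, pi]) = [sqrt ( 13) /13,pi  ,  9 ] 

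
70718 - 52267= 18451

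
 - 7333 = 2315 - 9648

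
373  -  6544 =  - 6171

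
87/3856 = 87/3856 = 0.02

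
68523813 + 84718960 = 153242773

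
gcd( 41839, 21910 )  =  7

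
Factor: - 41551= - 37^1*1123^1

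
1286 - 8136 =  - 6850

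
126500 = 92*1375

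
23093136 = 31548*732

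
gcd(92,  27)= 1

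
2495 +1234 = 3729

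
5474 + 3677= 9151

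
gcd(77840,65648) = 16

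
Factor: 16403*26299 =7^1 * 13^1*17^2*47^1*349^1  =  431382497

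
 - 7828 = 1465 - 9293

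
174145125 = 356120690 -181975565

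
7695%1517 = 110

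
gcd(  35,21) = 7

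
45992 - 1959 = 44033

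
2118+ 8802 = 10920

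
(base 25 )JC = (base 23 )L4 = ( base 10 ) 487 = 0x1E7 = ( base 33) EP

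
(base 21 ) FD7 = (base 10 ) 6895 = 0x1AEF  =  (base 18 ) 1351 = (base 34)5WR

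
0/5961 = 0 = 0.00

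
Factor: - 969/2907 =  - 3^(  -  1) = -1/3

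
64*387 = 24768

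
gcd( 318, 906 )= 6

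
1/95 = 1/95 = 0.01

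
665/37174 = 665/37174 = 0.02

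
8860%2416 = 1612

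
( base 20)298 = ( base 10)988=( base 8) 1734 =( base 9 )1317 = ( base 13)5b0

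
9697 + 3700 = 13397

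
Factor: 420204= 2^2*3^1 * 19^2 * 97^1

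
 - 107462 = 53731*( - 2 ) 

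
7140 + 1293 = 8433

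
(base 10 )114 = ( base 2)1110010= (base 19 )60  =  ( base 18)66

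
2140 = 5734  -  3594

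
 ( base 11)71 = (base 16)4e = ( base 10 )78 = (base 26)30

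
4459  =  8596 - 4137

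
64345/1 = 64345 = 64345.00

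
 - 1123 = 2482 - 3605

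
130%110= 20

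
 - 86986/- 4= 43493/2=21746.50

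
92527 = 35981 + 56546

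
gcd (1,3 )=1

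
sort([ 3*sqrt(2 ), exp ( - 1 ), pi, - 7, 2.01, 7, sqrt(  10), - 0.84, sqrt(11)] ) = [-7,-0.84, exp ( - 1),2.01, pi, sqrt( 10 ) , sqrt(11), 3*sqrt (2) , 7] 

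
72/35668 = 18/8917 = 0.00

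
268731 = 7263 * 37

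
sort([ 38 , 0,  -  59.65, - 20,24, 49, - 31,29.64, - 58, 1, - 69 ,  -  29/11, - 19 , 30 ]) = [-69, - 59.65,-58,-31,  -  20, - 19, - 29/11,0, 1, 24 , 29.64, 30,38, 49 ]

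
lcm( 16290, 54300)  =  162900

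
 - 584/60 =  - 10+4/15= -  9.73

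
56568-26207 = 30361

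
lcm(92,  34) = 1564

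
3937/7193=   3937/7193 = 0.55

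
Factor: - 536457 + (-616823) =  - 1153280 =- 2^8*5^1*17^1*53^1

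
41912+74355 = 116267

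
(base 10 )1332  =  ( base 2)10100110100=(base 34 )156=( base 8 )2464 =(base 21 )309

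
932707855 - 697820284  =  234887571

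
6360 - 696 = 5664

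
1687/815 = 1687/815= 2.07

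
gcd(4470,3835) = 5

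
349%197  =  152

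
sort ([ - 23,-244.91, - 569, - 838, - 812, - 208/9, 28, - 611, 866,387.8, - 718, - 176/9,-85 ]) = [ - 838, - 812, - 718, - 611 , - 569, - 244.91, - 85,-208/9, - 23, - 176/9,28,387.8, 866]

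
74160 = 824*90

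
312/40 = 39/5 = 7.80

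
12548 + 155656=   168204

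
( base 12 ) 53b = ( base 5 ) 11032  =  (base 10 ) 767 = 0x2FF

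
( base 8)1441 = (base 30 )QL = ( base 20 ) 201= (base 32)p1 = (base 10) 801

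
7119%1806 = 1701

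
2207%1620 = 587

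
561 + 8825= 9386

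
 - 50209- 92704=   -  142913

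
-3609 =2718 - 6327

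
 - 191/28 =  - 7 + 5/28 = -6.82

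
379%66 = 49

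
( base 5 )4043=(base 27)ja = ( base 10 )523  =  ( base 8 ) 1013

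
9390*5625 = 52818750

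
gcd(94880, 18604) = 4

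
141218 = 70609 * 2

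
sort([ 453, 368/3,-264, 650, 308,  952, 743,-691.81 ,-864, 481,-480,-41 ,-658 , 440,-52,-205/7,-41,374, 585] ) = [ - 864,  -  691.81,-658,- 480, - 264, - 52,  -  41, - 41,-205/7, 368/3,  308, 374,  440,453,  481, 585, 650,  743, 952] 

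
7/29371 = 7/29371 = 0.00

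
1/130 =1/130 = 0.01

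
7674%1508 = 134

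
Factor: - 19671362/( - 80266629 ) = 2^1*3^( - 1 )*1433^( - 1 )*18671^( - 1)*9835681^1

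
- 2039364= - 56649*36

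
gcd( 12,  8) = 4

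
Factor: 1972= 2^2*17^1*29^1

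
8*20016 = 160128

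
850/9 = 850/9  =  94.44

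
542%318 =224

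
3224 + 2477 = 5701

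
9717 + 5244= 14961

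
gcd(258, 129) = 129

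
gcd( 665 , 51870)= 665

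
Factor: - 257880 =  - 2^3 * 3^1*5^1 * 7^1 * 307^1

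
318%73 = 26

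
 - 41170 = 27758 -68928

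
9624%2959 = 747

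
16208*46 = 745568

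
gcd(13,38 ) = 1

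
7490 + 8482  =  15972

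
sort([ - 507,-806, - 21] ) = [-806, - 507, - 21]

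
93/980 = 93/980=0.09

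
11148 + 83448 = 94596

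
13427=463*29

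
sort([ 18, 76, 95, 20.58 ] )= [ 18, 20.58,  76,95] 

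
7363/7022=1+341/7022 = 1.05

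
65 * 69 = 4485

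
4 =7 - 3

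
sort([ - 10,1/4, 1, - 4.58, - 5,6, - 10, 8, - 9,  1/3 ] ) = [-10, - 10,-9, - 5, - 4.58,1/4,1/3,1, 6,8] 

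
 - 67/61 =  - 67/61= - 1.10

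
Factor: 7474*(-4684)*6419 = -224717738504 = - 2^3*7^2*37^1 * 101^1*131^1 * 1171^1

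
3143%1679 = 1464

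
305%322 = 305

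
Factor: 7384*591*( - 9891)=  - 2^3*3^3*7^1*13^1*71^1*157^1*197^1 = -43163770104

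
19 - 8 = 11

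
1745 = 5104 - 3359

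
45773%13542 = 5147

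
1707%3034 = 1707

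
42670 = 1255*34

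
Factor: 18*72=1296=2^4*3^4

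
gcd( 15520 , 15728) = 16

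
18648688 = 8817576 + 9831112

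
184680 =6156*30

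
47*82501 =3877547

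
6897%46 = 43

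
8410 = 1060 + 7350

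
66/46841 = 66/46841 =0.00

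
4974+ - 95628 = -90654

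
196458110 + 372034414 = 568492524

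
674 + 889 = 1563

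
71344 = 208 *343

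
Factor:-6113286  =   - 2^1*3^3 * 113209^1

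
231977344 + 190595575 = 422572919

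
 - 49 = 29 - 78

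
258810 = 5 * 51762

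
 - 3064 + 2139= - 925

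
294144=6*49024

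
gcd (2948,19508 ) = 4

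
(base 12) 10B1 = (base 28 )2ad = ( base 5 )24421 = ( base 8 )3505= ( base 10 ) 1861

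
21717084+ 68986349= 90703433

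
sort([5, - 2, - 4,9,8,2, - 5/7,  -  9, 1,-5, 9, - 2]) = [  -  9, - 5, - 4, - 2 , - 2, - 5/7,1,2,5,8,  9, 9]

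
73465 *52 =3820180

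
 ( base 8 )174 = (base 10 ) 124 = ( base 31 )40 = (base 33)3P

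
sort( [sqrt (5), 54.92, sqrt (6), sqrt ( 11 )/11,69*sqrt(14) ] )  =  [ sqrt(11 )/11,sqrt(5),sqrt ( 6), 54.92, 69*sqrt(14)]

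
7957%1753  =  945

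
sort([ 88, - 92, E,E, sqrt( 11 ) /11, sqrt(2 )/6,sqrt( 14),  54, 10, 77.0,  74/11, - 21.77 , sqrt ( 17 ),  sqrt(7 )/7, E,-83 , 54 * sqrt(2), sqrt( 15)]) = [ - 92, - 83 ,-21.77 , sqrt(2) /6, sqrt(11)/11,sqrt(7 ) /7,E, E, E,sqrt( 14), sqrt (15 ), sqrt( 17 ), 74/11,10, 54, 54 *sqrt(2 ), 77.0,88 ] 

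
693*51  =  35343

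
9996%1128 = 972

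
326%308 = 18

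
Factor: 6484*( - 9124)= - 2^4 * 1621^1*2281^1 = -59160016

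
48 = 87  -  39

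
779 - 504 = 275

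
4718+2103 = 6821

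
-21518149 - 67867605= - 89385754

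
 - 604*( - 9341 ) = 5641964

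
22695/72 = 315 + 5/24 = 315.21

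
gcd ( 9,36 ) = 9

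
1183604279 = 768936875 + 414667404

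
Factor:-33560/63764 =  - 2^1 * 5^1 *19^ ( - 1) = -10/19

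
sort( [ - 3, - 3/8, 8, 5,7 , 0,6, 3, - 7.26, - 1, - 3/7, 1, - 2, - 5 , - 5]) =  [ - 7.26 , - 5, - 5,  -  3, - 2,  -  1,- 3/7, - 3/8, 0,1,3, 5, 6, 7 , 8]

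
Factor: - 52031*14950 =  - 2^1*5^2*7^1*13^1*23^1*7433^1 = -777863450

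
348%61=43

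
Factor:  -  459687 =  - 3^1* 67^1*2287^1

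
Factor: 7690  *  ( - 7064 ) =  - 2^4*5^1 * 769^1*883^1 =-54322160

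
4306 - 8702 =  - 4396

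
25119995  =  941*26695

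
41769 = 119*351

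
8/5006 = 4/2503 =0.00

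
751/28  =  751/28  =  26.82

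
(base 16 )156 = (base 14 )1A6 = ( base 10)342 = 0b101010110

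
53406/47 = 1136  +  14/47 = 1136.30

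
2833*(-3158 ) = - 8946614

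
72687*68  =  4942716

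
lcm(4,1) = 4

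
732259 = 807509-75250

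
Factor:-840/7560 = - 1/9  =  -3^( - 2 )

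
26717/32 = 26717/32 = 834.91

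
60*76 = 4560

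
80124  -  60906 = 19218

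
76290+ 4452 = 80742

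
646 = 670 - 24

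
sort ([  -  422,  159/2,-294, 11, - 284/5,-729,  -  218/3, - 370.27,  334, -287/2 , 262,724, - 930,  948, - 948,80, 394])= [ - 948, - 930, - 729, - 422, - 370.27, - 294,  -  287/2, - 218/3, - 284/5, 11, 159/2, 80,262, 334, 394, 724, 948] 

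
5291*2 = 10582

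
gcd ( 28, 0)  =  28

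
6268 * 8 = 50144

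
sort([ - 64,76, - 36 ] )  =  [ - 64,-36, 76 ]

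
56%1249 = 56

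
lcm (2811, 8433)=8433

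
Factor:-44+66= 2^1* 11^1 =22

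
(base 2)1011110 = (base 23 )42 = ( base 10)94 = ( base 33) 2S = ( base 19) 4i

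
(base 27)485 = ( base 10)3137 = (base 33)2t2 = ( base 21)728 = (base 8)6101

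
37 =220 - 183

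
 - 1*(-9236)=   9236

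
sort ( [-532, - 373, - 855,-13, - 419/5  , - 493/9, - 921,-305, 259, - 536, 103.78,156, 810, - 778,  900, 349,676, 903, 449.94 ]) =[-921, - 855, - 778, - 536,-532, - 373, - 305, - 419/5, - 493/9, - 13,103.78,156  ,  259, 349,  449.94, 676, 810, 900, 903]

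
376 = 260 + 116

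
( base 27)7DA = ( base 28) 6r4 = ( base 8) 12530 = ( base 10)5464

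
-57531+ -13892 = -71423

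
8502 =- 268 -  -8770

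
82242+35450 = 117692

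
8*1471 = 11768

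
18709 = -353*( - 53 ) 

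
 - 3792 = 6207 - 9999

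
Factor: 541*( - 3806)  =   - 2^1*11^1*173^1*541^1 = -2059046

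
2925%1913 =1012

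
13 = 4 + 9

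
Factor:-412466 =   -  2^1*206233^1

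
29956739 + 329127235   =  359083974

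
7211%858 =347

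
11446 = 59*194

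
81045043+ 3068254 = 84113297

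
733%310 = 113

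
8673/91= 1239/13 = 95.31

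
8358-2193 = 6165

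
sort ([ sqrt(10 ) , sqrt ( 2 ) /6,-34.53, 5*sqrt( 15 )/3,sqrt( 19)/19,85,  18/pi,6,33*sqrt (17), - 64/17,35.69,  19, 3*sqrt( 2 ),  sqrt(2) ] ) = [ - 34.53, - 64/17,sqrt(19)/19,sqrt( 2 ) /6,sqrt(2),sqrt(10),3*sqrt(2),  18/pi,6,5*sqrt (15)/3 , 19,35.69,85,33* sqrt ( 17 )]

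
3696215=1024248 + 2671967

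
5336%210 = 86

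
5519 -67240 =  - 61721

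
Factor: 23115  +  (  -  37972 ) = -14857 = - 83^1*179^1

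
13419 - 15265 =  - 1846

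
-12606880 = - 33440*377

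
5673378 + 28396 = 5701774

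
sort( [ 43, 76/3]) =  [76/3,43] 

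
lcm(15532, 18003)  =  792132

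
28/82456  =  7/20614 = 0.00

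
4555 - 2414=2141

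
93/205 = 93/205 = 0.45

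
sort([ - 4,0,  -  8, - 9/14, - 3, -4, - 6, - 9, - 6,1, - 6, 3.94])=[ -9,-8, -6,- 6, - 6,-4, - 4, - 3, - 9/14, 0,1,3.94 ] 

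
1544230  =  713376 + 830854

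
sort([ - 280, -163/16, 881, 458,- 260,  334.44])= [-280, - 260, - 163/16,  334.44,458,881] 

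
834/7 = 119+1/7 = 119.14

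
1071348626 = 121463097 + 949885529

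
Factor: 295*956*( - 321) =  -2^2*3^1*5^1*59^1*107^1*239^1 = - 90528420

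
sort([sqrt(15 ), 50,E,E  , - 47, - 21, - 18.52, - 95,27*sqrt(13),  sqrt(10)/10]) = [-95, - 47,-21,-18.52,  sqrt(10)/10 , E,  E, sqrt( 15), 50, 27*sqrt(13)] 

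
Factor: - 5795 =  - 5^1*19^1*61^1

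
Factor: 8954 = 2^1*11^2 * 37^1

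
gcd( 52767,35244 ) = 99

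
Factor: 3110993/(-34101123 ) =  - 3^(-1 ) * 7^(-1 ) * 1623863^( - 1 )*3110993^1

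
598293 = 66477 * 9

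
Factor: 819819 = 3^2*7^2*11^1*13^2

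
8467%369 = 349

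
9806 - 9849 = -43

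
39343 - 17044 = 22299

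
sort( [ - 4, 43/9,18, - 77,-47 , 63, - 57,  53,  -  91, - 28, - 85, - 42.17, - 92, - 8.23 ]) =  [ - 92 , - 91, - 85, - 77, -57, - 47, - 42.17, - 28, - 8.23, - 4,  43/9,18,53 , 63] 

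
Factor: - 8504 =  - 2^3*1063^1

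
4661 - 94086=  - 89425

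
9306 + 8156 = 17462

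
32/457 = 32/457 = 0.07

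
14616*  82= 1198512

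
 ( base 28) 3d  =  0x61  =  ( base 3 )10121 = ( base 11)89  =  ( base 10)97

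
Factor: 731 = 17^1 *43^1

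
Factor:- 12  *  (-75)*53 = 47700 = 2^2*3^2* 5^2*53^1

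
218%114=104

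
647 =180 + 467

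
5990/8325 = 1198/1665 = 0.72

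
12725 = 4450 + 8275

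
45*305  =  13725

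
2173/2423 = 2173/2423= 0.90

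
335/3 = 111 + 2/3 = 111.67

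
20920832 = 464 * 45088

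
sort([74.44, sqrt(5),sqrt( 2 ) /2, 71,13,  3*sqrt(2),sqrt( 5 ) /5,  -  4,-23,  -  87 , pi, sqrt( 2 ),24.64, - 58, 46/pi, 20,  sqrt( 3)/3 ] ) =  [ - 87 , - 58, - 23, - 4,sqrt( 5 )/5, sqrt(3) /3, sqrt( 2 )/2, sqrt(2),sqrt( 5),  pi,  3 * sqrt( 2 ), 13,46/pi,20, 24.64, 71, 74.44]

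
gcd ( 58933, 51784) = 1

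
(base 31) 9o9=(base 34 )84i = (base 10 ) 9402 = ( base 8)22272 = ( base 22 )j98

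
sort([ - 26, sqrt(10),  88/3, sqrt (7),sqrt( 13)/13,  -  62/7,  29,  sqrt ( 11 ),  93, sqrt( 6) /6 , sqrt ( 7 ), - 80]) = [ - 80,-26, - 62/7, sqrt ( 13)/13, sqrt ( 6 )/6,sqrt ( 7 ),sqrt ( 7), sqrt ( 10 ),sqrt(11 ),29,88/3,93] 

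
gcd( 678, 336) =6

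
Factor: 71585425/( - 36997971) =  - 3^( - 1 )*5^2 * 83^1*2777^( - 1 ) * 4441^(-1) *34499^1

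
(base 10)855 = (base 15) 3C0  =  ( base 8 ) 1527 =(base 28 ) 12f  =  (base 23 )1E4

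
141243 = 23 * 6141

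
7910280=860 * 9198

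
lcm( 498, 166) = 498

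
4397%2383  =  2014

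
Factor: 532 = 2^2*7^1*19^1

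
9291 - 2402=6889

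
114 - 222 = - 108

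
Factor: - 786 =-2^1*3^1*131^1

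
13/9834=13/9834 =0.00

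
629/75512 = 629/75512=0.01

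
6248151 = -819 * ( - 7629)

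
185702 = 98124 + 87578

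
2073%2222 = 2073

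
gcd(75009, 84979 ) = 1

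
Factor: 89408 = 2^6*11^1*127^1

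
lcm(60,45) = 180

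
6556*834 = 5467704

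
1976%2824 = 1976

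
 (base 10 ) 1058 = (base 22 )242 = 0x422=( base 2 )10000100010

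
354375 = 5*70875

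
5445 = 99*55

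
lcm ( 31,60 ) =1860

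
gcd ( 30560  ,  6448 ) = 16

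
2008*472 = 947776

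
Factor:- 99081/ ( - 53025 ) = 3^1 * 5^( - 2 )*7^(-1)*109^1 = 327/175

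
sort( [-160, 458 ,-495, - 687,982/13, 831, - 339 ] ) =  [ - 687, - 495 , - 339,-160, 982/13, 458  ,  831 ] 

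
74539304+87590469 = 162129773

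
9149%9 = 5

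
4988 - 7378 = -2390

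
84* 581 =48804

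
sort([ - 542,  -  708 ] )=[-708,-542 ]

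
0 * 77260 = 0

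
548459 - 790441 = - 241982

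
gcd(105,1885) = 5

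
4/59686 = 2/29843=0.00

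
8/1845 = 8/1845 = 0.00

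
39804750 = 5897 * 6750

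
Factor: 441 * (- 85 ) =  - 3^2*5^1*7^2*17^1 = - 37485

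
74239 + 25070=99309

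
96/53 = 96/53 = 1.81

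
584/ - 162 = -292/81 = - 3.60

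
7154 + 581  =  7735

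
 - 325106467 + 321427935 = -3678532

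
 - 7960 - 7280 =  - 15240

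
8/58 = 4/29 = 0.14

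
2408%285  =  128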